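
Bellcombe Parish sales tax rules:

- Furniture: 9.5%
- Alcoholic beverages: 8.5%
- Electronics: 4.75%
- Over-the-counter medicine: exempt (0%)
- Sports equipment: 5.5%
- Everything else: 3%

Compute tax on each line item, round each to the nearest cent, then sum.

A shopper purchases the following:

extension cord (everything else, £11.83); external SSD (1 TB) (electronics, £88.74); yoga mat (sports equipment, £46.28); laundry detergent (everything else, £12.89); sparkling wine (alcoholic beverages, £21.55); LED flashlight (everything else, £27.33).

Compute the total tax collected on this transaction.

Extension cord £11.83: everything else → 3% → £0.35
External SSD (1 TB) £88.74: electronics → 4.75% → £4.22
Yoga mat £46.28: sports equipment → 5.5% → £2.55
Laundry detergent £12.89: everything else → 3% → £0.39
Sparkling wine £21.55: alcoholic beverages → 8.5% → £1.83
LED flashlight £27.33: everything else → 3% → £0.82
Total tax = £0.35 + £4.22 + £2.55 + £0.39 + £1.83 + £0.82 = £10.16

£10.16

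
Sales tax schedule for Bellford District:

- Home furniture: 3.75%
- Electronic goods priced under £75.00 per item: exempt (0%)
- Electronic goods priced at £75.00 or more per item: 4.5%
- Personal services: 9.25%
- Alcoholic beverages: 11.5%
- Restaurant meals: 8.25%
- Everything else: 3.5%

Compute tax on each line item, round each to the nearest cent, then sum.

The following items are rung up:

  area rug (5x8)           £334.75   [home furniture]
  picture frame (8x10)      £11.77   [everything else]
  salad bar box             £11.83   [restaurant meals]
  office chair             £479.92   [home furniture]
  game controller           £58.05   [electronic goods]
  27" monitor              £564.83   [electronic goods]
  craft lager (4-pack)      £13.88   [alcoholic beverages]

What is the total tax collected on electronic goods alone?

Game controller £58.05: electronic goods, under £75.00 → 0% → £0.00
27" monitor £564.83: electronic goods, £75.00 or more → 4.5% → £25.42
Tax on electronic goods = £0.00 + £25.42 = £25.42

£25.42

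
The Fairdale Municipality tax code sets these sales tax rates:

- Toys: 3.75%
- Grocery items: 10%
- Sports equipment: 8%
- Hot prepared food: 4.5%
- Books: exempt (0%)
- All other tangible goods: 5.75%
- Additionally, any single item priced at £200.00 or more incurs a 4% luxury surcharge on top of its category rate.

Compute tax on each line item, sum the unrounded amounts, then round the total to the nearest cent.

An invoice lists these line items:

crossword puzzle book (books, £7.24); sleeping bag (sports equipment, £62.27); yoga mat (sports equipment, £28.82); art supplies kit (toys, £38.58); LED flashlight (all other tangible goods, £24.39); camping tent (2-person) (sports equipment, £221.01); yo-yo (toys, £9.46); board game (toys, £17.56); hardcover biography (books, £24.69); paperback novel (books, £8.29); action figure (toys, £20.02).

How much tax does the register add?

£38.42

Crossword puzzle book £7.24: books → 0% → £0.00
Sleeping bag £62.27: sports equipment → 8% → £4.9816
Yoga mat £28.82: sports equipment → 8% → £2.3056
Art supplies kit £38.58: toys → 3.75% → £1.44675
LED flashlight £24.39: all other tangible goods → 5.75% → £1.402425
Camping tent (2-person) £221.01: sports equipment → 8% + 4% surcharge = 12% → £26.5212
Yo-yo £9.46: toys → 3.75% → £0.35475
Board game £17.56: toys → 3.75% → £0.6585
Hardcover biography £24.69: books → 0% → £0.00
Paperback novel £8.29: books → 0% → £0.00
Action figure £20.02: toys → 3.75% → £0.75075
Unrounded tax sum = £38.421575 → £38.42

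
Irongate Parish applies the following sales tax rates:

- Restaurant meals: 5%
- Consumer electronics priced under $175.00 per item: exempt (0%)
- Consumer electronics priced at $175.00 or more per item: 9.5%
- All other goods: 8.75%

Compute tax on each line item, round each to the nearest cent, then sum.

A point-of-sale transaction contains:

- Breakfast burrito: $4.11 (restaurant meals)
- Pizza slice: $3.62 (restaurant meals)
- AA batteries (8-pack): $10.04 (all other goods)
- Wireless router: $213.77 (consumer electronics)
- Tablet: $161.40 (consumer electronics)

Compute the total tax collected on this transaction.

$21.58

Breakfast burrito $4.11: restaurant meals → 5% → $0.21
Pizza slice $3.62: restaurant meals → 5% → $0.18
AA batteries (8-pack) $10.04: all other goods → 8.75% → $0.88
Wireless router $213.77: consumer electronics, $175.00 or more → 9.5% → $20.31
Tablet $161.40: consumer electronics, under $175.00 → 0% → $0.00
Total tax = $0.21 + $0.18 + $0.88 + $20.31 = $21.58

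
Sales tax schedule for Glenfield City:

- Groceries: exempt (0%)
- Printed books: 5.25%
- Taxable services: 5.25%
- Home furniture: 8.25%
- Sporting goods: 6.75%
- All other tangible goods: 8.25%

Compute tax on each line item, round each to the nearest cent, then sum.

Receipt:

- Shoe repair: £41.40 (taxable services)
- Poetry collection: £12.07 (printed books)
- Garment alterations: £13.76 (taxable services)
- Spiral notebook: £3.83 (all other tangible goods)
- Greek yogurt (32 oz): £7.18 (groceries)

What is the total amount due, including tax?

Shoe repair £41.40: taxable services → 5.25% → £2.17
Poetry collection £12.07: printed books → 5.25% → £0.63
Garment alterations £13.76: taxable services → 5.25% → £0.72
Spiral notebook £3.83: all other tangible goods → 8.25% → £0.32
Greek yogurt (32 oz) £7.18: groceries → 0% → £0.00
Subtotal = £78.24; tax = £3.84; total due = £82.08

£82.08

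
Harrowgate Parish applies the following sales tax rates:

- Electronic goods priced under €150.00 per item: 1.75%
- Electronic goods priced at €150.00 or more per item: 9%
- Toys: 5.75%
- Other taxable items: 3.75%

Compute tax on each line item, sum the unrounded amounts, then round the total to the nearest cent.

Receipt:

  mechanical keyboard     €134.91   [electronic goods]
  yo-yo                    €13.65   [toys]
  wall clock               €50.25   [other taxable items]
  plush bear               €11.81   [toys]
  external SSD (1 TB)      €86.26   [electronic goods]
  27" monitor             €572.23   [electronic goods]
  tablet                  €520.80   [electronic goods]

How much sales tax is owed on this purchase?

€105.59

Mechanical keyboard €134.91: electronic goods, under €150.00 → 1.75% → €2.360925
Yo-yo €13.65: toys → 5.75% → €0.784875
Wall clock €50.25: other taxable items → 3.75% → €1.884375
Plush bear €11.81: toys → 5.75% → €0.679075
External SSD (1 TB) €86.26: electronic goods, under €150.00 → 1.75% → €1.50955
27" monitor €572.23: electronic goods, €150.00 or more → 9% → €51.5007
Tablet €520.80: electronic goods, €150.00 or more → 9% → €46.872
Unrounded tax sum = €105.5915 → €105.59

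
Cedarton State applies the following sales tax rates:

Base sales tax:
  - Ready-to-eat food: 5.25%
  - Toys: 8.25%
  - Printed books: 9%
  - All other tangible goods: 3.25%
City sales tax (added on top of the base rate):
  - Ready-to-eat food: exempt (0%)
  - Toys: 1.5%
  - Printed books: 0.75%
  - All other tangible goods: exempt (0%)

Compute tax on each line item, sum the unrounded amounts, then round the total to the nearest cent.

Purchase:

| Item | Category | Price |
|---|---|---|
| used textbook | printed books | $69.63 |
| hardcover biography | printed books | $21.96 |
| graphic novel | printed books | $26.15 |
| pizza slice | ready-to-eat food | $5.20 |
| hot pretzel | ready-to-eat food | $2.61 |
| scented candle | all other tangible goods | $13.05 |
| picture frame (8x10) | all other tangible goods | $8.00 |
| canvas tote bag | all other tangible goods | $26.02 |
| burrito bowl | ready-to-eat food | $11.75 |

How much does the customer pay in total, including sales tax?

$198.41

Used textbook $69.63: printed books → 9% + 0.75% city = 9.75% → $6.788925
Hardcover biography $21.96: printed books → 9% + 0.75% city = 9.75% → $2.1411
Graphic novel $26.15: printed books → 9% + 0.75% city = 9.75% → $2.549625
Pizza slice $5.20: ready-to-eat food → 5.25% + 0% city = 5.25% → $0.273
Hot pretzel $2.61: ready-to-eat food → 5.25% + 0% city = 5.25% → $0.137025
Scented candle $13.05: all other tangible goods → 3.25% + 0% city = 3.25% → $0.424125
Picture frame (8x10) $8.00: all other tangible goods → 3.25% + 0% city = 3.25% → $0.26
Canvas tote bag $26.02: all other tangible goods → 3.25% + 0% city = 3.25% → $0.84565
Burrito bowl $11.75: ready-to-eat food → 5.25% + 0% city = 5.25% → $0.616875
Subtotal = $184.37; unrounded tax = $14.036325 → $14.04; total due = $198.41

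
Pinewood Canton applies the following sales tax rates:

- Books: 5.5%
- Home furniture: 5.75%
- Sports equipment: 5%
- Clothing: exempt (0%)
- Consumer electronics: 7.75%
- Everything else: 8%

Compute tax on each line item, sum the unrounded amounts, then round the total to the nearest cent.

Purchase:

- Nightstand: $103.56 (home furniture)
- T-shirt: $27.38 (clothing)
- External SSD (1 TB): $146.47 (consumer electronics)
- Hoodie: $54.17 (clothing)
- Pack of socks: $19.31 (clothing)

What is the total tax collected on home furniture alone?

Nightstand $103.56: home furniture → 5.75% → $5.9547
Tax on home furniture: unrounded sum = $5.9547 → $5.95

$5.95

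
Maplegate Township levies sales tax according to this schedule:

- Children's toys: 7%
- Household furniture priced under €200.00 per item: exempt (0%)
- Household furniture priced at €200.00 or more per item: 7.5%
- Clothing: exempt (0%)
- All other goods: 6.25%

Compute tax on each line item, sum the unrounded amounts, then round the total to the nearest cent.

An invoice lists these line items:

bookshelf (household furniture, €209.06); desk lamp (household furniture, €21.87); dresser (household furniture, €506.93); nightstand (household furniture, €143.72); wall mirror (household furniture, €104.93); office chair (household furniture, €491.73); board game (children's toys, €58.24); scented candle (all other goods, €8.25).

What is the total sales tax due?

Bookshelf €209.06: household furniture, €200.00 or more → 7.5% → €15.6795
Desk lamp €21.87: household furniture, under €200.00 → 0% → €0.00
Dresser €506.93: household furniture, €200.00 or more → 7.5% → €38.01975
Nightstand €143.72: household furniture, under €200.00 → 0% → €0.00
Wall mirror €104.93: household furniture, under €200.00 → 0% → €0.00
Office chair €491.73: household furniture, €200.00 or more → 7.5% → €36.87975
Board game €58.24: children's toys → 7% → €4.0768
Scented candle €8.25: all other goods → 6.25% → €0.515625
Unrounded tax sum = €95.171425 → €95.17

€95.17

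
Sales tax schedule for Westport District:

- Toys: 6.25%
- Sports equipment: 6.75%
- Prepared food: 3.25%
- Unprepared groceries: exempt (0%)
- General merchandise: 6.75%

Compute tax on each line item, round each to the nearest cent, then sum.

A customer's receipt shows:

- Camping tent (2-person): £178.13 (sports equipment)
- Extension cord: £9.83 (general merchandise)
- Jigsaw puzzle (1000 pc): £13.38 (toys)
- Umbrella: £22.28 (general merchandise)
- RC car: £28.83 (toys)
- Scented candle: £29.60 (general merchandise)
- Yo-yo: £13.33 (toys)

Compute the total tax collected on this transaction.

£19.65

Camping tent (2-person) £178.13: sports equipment → 6.75% → £12.02
Extension cord £9.83: general merchandise → 6.75% → £0.66
Jigsaw puzzle (1000 pc) £13.38: toys → 6.25% → £0.84
Umbrella £22.28: general merchandise → 6.75% → £1.50
RC car £28.83: toys → 6.25% → £1.80
Scented candle £29.60: general merchandise → 6.75% → £2.00
Yo-yo £13.33: toys → 6.25% → £0.83
Total tax = £12.02 + £0.66 + £0.84 + £1.50 + £1.80 + £2.00 + £0.83 = £19.65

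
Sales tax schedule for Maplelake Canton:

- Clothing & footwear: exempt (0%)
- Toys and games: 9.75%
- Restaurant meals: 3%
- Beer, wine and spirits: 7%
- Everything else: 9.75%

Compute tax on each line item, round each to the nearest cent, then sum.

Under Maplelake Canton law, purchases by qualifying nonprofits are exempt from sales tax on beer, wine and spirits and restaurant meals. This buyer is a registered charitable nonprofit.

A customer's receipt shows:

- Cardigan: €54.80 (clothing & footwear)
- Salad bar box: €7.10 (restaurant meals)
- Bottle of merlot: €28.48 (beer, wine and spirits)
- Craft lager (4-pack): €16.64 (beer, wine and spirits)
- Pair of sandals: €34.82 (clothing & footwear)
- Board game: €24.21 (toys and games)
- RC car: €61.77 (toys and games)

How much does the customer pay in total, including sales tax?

Cardigan €54.80: clothing & footwear → 0% → €0.00
Salad bar box €7.10: restaurant meals, buyer-exempt → 0% → €0.00
Bottle of merlot €28.48: beer, wine and spirits, buyer-exempt → 0% → €0.00
Craft lager (4-pack) €16.64: beer, wine and spirits, buyer-exempt → 0% → €0.00
Pair of sandals €34.82: clothing & footwear → 0% → €0.00
Board game €24.21: toys and games → 9.75% → €2.36
RC car €61.77: toys and games → 9.75% → €6.02
Subtotal = €227.82; tax = €8.38; total due = €236.20

€236.20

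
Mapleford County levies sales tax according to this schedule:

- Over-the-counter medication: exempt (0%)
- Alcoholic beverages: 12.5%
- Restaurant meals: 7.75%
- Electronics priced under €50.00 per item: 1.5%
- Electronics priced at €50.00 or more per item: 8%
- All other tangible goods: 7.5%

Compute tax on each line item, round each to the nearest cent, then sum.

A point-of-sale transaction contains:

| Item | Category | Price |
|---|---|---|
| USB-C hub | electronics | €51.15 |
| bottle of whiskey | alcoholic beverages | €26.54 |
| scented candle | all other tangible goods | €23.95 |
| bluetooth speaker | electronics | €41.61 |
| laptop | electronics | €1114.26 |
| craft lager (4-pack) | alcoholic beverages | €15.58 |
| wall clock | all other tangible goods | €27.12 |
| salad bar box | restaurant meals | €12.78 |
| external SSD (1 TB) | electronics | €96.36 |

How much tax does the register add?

€111.65

USB-C hub €51.15: electronics, €50.00 or more → 8% → €4.09
Bottle of whiskey €26.54: alcoholic beverages → 12.5% → €3.32
Scented candle €23.95: all other tangible goods → 7.5% → €1.80
Bluetooth speaker €41.61: electronics, under €50.00 → 1.5% → €0.62
Laptop €1114.26: electronics, €50.00 or more → 8% → €89.14
Craft lager (4-pack) €15.58: alcoholic beverages → 12.5% → €1.95
Wall clock €27.12: all other tangible goods → 7.5% → €2.03
Salad bar box €12.78: restaurant meals → 7.75% → €0.99
External SSD (1 TB) €96.36: electronics, €50.00 or more → 8% → €7.71
Total tax = €4.09 + €3.32 + €1.80 + €0.62 + €89.14 + €1.95 + €2.03 + €0.99 + €7.71 = €111.65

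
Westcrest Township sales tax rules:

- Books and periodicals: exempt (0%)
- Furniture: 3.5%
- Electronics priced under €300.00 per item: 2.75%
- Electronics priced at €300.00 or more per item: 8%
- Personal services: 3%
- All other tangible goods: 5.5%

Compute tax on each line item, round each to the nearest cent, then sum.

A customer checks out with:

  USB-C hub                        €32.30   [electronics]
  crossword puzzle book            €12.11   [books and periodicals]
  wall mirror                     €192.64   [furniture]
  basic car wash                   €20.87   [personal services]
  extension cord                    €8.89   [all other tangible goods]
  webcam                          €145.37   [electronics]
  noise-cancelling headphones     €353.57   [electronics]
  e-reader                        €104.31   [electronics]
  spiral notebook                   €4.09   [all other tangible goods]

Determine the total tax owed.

USB-C hub €32.30: electronics, under €300.00 → 2.75% → €0.89
Crossword puzzle book €12.11: books and periodicals → 0% → €0.00
Wall mirror €192.64: furniture → 3.5% → €6.74
Basic car wash €20.87: personal services → 3% → €0.63
Extension cord €8.89: all other tangible goods → 5.5% → €0.49
Webcam €145.37: electronics, under €300.00 → 2.75% → €4.00
Noise-cancelling headphones €353.57: electronics, €300.00 or more → 8% → €28.29
E-reader €104.31: electronics, under €300.00 → 2.75% → €2.87
Spiral notebook €4.09: all other tangible goods → 5.5% → €0.22
Total tax = €0.89 + €6.74 + €0.63 + €0.49 + €4.00 + €28.29 + €2.87 + €0.22 = €44.13

€44.13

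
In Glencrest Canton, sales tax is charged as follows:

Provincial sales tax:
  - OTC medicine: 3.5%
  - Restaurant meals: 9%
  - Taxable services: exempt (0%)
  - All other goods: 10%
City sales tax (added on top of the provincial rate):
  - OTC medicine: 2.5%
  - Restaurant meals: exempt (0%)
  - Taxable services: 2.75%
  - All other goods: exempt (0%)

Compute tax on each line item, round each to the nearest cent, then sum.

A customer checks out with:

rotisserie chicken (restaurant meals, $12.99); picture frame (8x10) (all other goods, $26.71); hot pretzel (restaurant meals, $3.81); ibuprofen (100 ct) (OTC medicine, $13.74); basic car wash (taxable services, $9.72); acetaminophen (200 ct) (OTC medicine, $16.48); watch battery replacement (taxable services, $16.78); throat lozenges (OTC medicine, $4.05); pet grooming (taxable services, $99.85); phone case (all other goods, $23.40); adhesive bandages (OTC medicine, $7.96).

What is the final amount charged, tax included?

$248.02

Rotisserie chicken $12.99: restaurant meals → 9% + 0% city = 9% → $1.17
Picture frame (8x10) $26.71: all other goods → 10% + 0% city = 10% → $2.67
Hot pretzel $3.81: restaurant meals → 9% + 0% city = 9% → $0.34
Ibuprofen (100 ct) $13.74: OTC medicine → 3.5% + 2.5% city = 6% → $0.82
Basic car wash $9.72: taxable services → 0% + 2.75% city = 2.75% → $0.27
Acetaminophen (200 ct) $16.48: OTC medicine → 3.5% + 2.5% city = 6% → $0.99
Watch battery replacement $16.78: taxable services → 0% + 2.75% city = 2.75% → $0.46
Throat lozenges $4.05: OTC medicine → 3.5% + 2.5% city = 6% → $0.24
Pet grooming $99.85: taxable services → 0% + 2.75% city = 2.75% → $2.75
Phone case $23.40: all other goods → 10% + 0% city = 10% → $2.34
Adhesive bandages $7.96: OTC medicine → 3.5% + 2.5% city = 6% → $0.48
Subtotal = $235.49; tax = $12.53; total due = $248.02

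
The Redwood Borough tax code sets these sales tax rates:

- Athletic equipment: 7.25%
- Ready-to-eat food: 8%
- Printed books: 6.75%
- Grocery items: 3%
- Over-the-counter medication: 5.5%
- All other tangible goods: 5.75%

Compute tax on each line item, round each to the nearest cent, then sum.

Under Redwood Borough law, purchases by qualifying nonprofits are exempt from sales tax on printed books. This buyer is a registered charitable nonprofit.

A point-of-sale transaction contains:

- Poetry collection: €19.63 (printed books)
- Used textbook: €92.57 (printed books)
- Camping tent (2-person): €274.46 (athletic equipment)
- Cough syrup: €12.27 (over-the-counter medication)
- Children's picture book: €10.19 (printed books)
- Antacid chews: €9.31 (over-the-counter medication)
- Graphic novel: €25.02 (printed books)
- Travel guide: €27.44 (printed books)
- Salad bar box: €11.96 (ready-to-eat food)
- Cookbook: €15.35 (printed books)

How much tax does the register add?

Poetry collection €19.63: printed books, buyer-exempt → 0% → €0.00
Used textbook €92.57: printed books, buyer-exempt → 0% → €0.00
Camping tent (2-person) €274.46: athletic equipment → 7.25% → €19.90
Cough syrup €12.27: over-the-counter medication → 5.5% → €0.67
Children's picture book €10.19: printed books, buyer-exempt → 0% → €0.00
Antacid chews €9.31: over-the-counter medication → 5.5% → €0.51
Graphic novel €25.02: printed books, buyer-exempt → 0% → €0.00
Travel guide €27.44: printed books, buyer-exempt → 0% → €0.00
Salad bar box €11.96: ready-to-eat food → 8% → €0.96
Cookbook €15.35: printed books, buyer-exempt → 0% → €0.00
Total tax = €19.90 + €0.67 + €0.51 + €0.96 = €22.04

€22.04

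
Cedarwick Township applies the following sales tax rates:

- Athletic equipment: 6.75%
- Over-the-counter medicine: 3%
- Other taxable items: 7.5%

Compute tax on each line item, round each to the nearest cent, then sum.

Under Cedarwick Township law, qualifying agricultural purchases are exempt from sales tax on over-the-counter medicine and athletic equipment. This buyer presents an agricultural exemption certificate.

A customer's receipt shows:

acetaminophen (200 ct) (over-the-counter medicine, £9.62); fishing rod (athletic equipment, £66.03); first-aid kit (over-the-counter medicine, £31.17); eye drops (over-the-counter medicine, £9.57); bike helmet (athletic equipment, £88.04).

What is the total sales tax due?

£0.00

Acetaminophen (200 ct) £9.62: over-the-counter medicine, buyer-exempt → 0% → £0.00
Fishing rod £66.03: athletic equipment, buyer-exempt → 0% → £0.00
First-aid kit £31.17: over-the-counter medicine, buyer-exempt → 0% → £0.00
Eye drops £9.57: over-the-counter medicine, buyer-exempt → 0% → £0.00
Bike helmet £88.04: athletic equipment, buyer-exempt → 0% → £0.00
Total tax = £0.00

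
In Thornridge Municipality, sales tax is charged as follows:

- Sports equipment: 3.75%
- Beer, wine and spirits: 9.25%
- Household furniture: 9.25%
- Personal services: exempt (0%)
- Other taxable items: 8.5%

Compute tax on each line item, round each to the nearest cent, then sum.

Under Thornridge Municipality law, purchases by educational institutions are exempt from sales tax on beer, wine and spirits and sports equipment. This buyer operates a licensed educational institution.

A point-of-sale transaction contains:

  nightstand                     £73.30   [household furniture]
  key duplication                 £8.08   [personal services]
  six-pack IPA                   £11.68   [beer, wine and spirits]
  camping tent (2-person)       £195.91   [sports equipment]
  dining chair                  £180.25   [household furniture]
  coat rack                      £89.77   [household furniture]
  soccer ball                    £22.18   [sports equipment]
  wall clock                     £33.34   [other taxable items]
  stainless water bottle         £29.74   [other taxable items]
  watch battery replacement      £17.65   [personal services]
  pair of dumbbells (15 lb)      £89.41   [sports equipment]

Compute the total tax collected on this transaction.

£37.11

Nightstand £73.30: household furniture → 9.25% → £6.78
Key duplication £8.08: personal services → 0% → £0.00
Six-pack IPA £11.68: beer, wine and spirits, buyer-exempt → 0% → £0.00
Camping tent (2-person) £195.91: sports equipment, buyer-exempt → 0% → £0.00
Dining chair £180.25: household furniture → 9.25% → £16.67
Coat rack £89.77: household furniture → 9.25% → £8.30
Soccer ball £22.18: sports equipment, buyer-exempt → 0% → £0.00
Wall clock £33.34: other taxable items → 8.5% → £2.83
Stainless water bottle £29.74: other taxable items → 8.5% → £2.53
Watch battery replacement £17.65: personal services → 0% → £0.00
Pair of dumbbells (15 lb) £89.41: sports equipment, buyer-exempt → 0% → £0.00
Total tax = £6.78 + £16.67 + £8.30 + £2.83 + £2.53 = £37.11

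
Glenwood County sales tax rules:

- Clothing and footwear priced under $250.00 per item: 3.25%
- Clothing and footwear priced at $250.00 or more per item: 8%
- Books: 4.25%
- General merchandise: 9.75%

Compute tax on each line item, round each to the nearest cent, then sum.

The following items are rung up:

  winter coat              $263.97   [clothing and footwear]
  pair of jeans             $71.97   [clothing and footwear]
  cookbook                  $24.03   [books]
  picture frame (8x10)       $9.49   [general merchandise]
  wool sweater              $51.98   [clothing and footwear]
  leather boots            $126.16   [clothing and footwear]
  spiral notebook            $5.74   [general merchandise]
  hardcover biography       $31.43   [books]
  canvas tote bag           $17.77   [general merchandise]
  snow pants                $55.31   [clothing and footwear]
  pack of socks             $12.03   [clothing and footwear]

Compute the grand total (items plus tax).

Winter coat $263.97: clothing and footwear, $250.00 or more → 8% → $21.12
Pair of jeans $71.97: clothing and footwear, under $250.00 → 3.25% → $2.34
Cookbook $24.03: books → 4.25% → $1.02
Picture frame (8x10) $9.49: general merchandise → 9.75% → $0.93
Wool sweater $51.98: clothing and footwear, under $250.00 → 3.25% → $1.69
Leather boots $126.16: clothing and footwear, under $250.00 → 3.25% → $4.10
Spiral notebook $5.74: general merchandise → 9.75% → $0.56
Hardcover biography $31.43: books → 4.25% → $1.34
Canvas tote bag $17.77: general merchandise → 9.75% → $1.73
Snow pants $55.31: clothing and footwear, under $250.00 → 3.25% → $1.80
Pack of socks $12.03: clothing and footwear, under $250.00 → 3.25% → $0.39
Subtotal = $669.88; tax = $37.02; total due = $706.90

$706.90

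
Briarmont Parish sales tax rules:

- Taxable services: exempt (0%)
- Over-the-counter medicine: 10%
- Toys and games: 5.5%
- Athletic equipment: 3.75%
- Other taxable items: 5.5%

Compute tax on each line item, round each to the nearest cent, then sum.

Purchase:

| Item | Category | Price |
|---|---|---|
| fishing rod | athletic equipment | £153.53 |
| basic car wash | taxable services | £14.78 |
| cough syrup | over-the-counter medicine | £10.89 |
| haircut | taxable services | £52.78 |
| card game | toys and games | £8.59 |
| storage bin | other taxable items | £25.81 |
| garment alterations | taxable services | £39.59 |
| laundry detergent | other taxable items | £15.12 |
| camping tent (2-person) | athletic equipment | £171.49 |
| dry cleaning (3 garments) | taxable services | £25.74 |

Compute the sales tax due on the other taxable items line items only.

Storage bin £25.81: other taxable items → 5.5% → £1.42
Laundry detergent £15.12: other taxable items → 5.5% → £0.83
Tax on other taxable items = £1.42 + £0.83 = £2.25

£2.25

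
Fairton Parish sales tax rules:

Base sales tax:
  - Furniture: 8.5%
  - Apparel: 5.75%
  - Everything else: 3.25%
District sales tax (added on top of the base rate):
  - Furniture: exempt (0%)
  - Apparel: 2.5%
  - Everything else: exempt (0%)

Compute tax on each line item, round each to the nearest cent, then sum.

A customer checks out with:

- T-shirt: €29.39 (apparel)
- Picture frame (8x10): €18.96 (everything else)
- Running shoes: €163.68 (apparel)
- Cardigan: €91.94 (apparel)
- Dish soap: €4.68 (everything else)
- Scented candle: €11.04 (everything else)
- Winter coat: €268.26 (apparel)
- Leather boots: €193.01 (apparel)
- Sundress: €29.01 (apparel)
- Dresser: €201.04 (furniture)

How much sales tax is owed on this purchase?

€82.17

T-shirt €29.39: apparel → 5.75% + 2.5% district = 8.25% → €2.42
Picture frame (8x10) €18.96: everything else → 3.25% + 0% district = 3.25% → €0.62
Running shoes €163.68: apparel → 5.75% + 2.5% district = 8.25% → €13.50
Cardigan €91.94: apparel → 5.75% + 2.5% district = 8.25% → €7.59
Dish soap €4.68: everything else → 3.25% + 0% district = 3.25% → €0.15
Scented candle €11.04: everything else → 3.25% + 0% district = 3.25% → €0.36
Winter coat €268.26: apparel → 5.75% + 2.5% district = 8.25% → €22.13
Leather boots €193.01: apparel → 5.75% + 2.5% district = 8.25% → €15.92
Sundress €29.01: apparel → 5.75% + 2.5% district = 8.25% → €2.39
Dresser €201.04: furniture → 8.5% + 0% district = 8.5% → €17.09
Total tax = €2.42 + €0.62 + €13.50 + €7.59 + €0.15 + €0.36 + €22.13 + €15.92 + €2.39 + €17.09 = €82.17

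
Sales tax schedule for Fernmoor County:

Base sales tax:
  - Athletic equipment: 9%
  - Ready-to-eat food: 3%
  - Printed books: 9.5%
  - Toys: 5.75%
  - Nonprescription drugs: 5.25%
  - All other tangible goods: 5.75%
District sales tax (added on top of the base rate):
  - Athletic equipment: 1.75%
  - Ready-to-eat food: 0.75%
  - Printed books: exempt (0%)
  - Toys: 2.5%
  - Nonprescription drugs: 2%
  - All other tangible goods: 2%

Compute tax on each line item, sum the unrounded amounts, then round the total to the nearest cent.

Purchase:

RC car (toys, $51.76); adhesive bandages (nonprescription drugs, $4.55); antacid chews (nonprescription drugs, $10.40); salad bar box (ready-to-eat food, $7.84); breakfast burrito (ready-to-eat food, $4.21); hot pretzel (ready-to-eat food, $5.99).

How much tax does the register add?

RC car $51.76: toys → 5.75% + 2.5% district = 8.25% → $4.2702
Adhesive bandages $4.55: nonprescription drugs → 5.25% + 2% district = 7.25% → $0.329875
Antacid chews $10.40: nonprescription drugs → 5.25% + 2% district = 7.25% → $0.754
Salad bar box $7.84: ready-to-eat food → 3% + 0.75% district = 3.75% → $0.294
Breakfast burrito $4.21: ready-to-eat food → 3% + 0.75% district = 3.75% → $0.157875
Hot pretzel $5.99: ready-to-eat food → 3% + 0.75% district = 3.75% → $0.224625
Unrounded tax sum = $6.030575 → $6.03

$6.03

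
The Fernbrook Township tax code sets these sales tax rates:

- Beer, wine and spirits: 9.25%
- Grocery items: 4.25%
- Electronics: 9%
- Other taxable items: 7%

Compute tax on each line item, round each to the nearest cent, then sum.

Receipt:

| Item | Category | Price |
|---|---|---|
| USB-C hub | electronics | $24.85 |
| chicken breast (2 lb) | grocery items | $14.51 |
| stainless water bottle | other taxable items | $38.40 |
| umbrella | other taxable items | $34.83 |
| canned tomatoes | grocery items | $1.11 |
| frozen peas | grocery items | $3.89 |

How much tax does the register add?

USB-C hub $24.85: electronics → 9% → $2.24
Chicken breast (2 lb) $14.51: grocery items → 4.25% → $0.62
Stainless water bottle $38.40: other taxable items → 7% → $2.69
Umbrella $34.83: other taxable items → 7% → $2.44
Canned tomatoes $1.11: grocery items → 4.25% → $0.05
Frozen peas $3.89: grocery items → 4.25% → $0.17
Total tax = $2.24 + $0.62 + $2.69 + $2.44 + $0.05 + $0.17 = $8.21

$8.21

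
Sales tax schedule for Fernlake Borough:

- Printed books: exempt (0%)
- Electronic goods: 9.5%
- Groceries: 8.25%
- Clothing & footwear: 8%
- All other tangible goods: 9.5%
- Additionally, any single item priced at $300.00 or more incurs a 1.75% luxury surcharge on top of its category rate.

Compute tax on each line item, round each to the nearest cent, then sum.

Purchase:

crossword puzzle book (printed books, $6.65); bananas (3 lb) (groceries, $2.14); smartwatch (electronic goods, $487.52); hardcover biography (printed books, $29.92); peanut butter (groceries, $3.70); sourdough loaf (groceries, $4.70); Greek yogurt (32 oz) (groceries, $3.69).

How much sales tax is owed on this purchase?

$56.03

Crossword puzzle book $6.65: printed books → 0% → $0.00
Bananas (3 lb) $2.14: groceries → 8.25% → $0.18
Smartwatch $487.52: electronic goods → 9.5% + 1.75% surcharge = 11.25% → $54.85
Hardcover biography $29.92: printed books → 0% → $0.00
Peanut butter $3.70: groceries → 8.25% → $0.31
Sourdough loaf $4.70: groceries → 8.25% → $0.39
Greek yogurt (32 oz) $3.69: groceries → 8.25% → $0.30
Total tax = $0.18 + $54.85 + $0.31 + $0.39 + $0.30 = $56.03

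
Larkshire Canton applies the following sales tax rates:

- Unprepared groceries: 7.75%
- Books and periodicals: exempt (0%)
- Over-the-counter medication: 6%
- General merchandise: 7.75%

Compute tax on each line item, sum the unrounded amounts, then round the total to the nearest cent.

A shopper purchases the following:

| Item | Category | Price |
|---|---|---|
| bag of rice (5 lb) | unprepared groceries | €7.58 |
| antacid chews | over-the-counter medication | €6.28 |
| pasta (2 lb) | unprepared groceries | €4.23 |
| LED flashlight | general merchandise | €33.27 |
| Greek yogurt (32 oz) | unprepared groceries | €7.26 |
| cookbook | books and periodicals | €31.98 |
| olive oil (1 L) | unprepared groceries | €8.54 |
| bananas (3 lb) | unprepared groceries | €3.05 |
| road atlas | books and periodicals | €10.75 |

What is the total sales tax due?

Bag of rice (5 lb) €7.58: unprepared groceries → 7.75% → €0.58745
Antacid chews €6.28: over-the-counter medication → 6% → €0.3768
Pasta (2 lb) €4.23: unprepared groceries → 7.75% → €0.327825
LED flashlight €33.27: general merchandise → 7.75% → €2.578425
Greek yogurt (32 oz) €7.26: unprepared groceries → 7.75% → €0.56265
Cookbook €31.98: books and periodicals → 0% → €0.00
Olive oil (1 L) €8.54: unprepared groceries → 7.75% → €0.66185
Bananas (3 lb) €3.05: unprepared groceries → 7.75% → €0.236375
Road atlas €10.75: books and periodicals → 0% → €0.00
Unrounded tax sum = €5.331375 → €5.33

€5.33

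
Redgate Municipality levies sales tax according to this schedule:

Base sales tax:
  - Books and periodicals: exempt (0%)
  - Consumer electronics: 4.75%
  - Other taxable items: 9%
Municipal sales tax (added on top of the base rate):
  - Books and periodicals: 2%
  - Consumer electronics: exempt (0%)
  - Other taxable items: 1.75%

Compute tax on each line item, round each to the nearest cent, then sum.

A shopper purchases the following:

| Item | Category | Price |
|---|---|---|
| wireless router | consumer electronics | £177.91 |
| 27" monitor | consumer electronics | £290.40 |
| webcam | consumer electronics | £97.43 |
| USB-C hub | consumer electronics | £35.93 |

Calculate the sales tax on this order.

Wireless router £177.91: consumer electronics → 4.75% + 0% municipal = 4.75% → £8.45
27" monitor £290.40: consumer electronics → 4.75% + 0% municipal = 4.75% → £13.79
Webcam £97.43: consumer electronics → 4.75% + 0% municipal = 4.75% → £4.63
USB-C hub £35.93: consumer electronics → 4.75% + 0% municipal = 4.75% → £1.71
Total tax = £8.45 + £13.79 + £4.63 + £1.71 = £28.58

£28.58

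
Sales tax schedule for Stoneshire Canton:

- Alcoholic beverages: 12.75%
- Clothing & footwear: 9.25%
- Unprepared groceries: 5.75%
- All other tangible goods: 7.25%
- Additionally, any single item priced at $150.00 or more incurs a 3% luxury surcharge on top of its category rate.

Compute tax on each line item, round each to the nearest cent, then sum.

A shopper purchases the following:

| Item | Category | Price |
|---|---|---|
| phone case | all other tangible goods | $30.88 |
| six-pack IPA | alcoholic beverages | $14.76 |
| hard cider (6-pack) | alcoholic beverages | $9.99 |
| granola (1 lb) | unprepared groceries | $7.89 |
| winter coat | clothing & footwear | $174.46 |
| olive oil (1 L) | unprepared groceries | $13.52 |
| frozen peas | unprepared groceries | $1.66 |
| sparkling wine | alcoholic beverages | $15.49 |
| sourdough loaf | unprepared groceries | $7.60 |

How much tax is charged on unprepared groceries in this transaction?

$1.77

Granola (1 lb) $7.89: unprepared groceries → 5.75% → $0.45
Olive oil (1 L) $13.52: unprepared groceries → 5.75% → $0.78
Frozen peas $1.66: unprepared groceries → 5.75% → $0.10
Sourdough loaf $7.60: unprepared groceries → 5.75% → $0.44
Tax on unprepared groceries = $0.45 + $0.78 + $0.10 + $0.44 = $1.77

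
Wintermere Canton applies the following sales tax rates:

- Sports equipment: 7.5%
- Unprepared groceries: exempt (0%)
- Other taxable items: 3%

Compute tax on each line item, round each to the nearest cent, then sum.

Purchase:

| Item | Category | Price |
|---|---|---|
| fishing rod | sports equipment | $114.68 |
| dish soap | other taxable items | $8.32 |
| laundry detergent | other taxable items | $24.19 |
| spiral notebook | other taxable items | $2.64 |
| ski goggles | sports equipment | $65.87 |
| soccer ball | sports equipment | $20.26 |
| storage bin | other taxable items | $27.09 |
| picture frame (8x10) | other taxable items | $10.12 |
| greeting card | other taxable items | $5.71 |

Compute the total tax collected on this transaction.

Fishing rod $114.68: sports equipment → 7.5% → $8.60
Dish soap $8.32: other taxable items → 3% → $0.25
Laundry detergent $24.19: other taxable items → 3% → $0.73
Spiral notebook $2.64: other taxable items → 3% → $0.08
Ski goggles $65.87: sports equipment → 7.5% → $4.94
Soccer ball $20.26: sports equipment → 7.5% → $1.52
Storage bin $27.09: other taxable items → 3% → $0.81
Picture frame (8x10) $10.12: other taxable items → 3% → $0.30
Greeting card $5.71: other taxable items → 3% → $0.17
Total tax = $8.60 + $0.25 + $0.73 + $0.08 + $4.94 + $1.52 + $0.81 + $0.30 + $0.17 = $17.40

$17.40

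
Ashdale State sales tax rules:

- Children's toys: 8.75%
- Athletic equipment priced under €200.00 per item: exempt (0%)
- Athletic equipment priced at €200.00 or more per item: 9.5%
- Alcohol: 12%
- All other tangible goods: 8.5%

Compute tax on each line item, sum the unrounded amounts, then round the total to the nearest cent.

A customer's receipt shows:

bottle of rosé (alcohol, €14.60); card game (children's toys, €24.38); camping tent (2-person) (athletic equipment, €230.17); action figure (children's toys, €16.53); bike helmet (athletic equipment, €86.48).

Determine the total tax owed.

Bottle of rosé €14.60: alcohol → 12% → €1.752
Card game €24.38: children's toys → 8.75% → €2.13325
Camping tent (2-person) €230.17: athletic equipment, €200.00 or more → 9.5% → €21.86615
Action figure €16.53: children's toys → 8.75% → €1.446375
Bike helmet €86.48: athletic equipment, under €200.00 → 0% → €0.00
Unrounded tax sum = €27.197775 → €27.20

€27.20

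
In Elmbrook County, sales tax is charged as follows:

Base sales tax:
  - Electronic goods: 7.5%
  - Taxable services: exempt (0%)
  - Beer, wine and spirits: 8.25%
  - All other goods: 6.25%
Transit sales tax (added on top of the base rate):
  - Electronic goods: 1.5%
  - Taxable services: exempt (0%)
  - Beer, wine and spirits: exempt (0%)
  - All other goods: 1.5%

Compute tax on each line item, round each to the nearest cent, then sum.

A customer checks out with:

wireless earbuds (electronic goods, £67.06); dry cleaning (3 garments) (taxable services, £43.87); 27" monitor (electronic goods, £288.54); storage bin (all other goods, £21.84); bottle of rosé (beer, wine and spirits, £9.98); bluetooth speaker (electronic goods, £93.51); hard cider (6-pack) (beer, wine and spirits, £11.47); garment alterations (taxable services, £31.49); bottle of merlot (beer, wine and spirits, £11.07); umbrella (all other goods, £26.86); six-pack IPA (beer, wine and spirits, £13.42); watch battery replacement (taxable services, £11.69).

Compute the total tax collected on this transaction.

Wireless earbuds £67.06: electronic goods → 7.5% + 1.5% transit = 9% → £6.04
Dry cleaning (3 garments) £43.87: taxable services → 0% + 0% transit = 0% → £0.00
27" monitor £288.54: electronic goods → 7.5% + 1.5% transit = 9% → £25.97
Storage bin £21.84: all other goods → 6.25% + 1.5% transit = 7.75% → £1.69
Bottle of rosé £9.98: beer, wine and spirits → 8.25% + 0% transit = 8.25% → £0.82
Bluetooth speaker £93.51: electronic goods → 7.5% + 1.5% transit = 9% → £8.42
Hard cider (6-pack) £11.47: beer, wine and spirits → 8.25% + 0% transit = 8.25% → £0.95
Garment alterations £31.49: taxable services → 0% + 0% transit = 0% → £0.00
Bottle of merlot £11.07: beer, wine and spirits → 8.25% + 0% transit = 8.25% → £0.91
Umbrella £26.86: all other goods → 6.25% + 1.5% transit = 7.75% → £2.08
Six-pack IPA £13.42: beer, wine and spirits → 8.25% + 0% transit = 8.25% → £1.11
Watch battery replacement £11.69: taxable services → 0% + 0% transit = 0% → £0.00
Total tax = £6.04 + £25.97 + £1.69 + £0.82 + £8.42 + £0.95 + £0.91 + £2.08 + £1.11 = £47.99

£47.99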